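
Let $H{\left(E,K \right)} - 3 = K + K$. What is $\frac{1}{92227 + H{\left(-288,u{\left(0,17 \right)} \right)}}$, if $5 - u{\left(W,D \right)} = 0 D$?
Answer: $\frac{1}{92240} \approx 1.0841 \cdot 10^{-5}$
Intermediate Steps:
$u{\left(W,D \right)} = 5$ ($u{\left(W,D \right)} = 5 - 0 D = 5 - 0 = 5 + 0 = 5$)
$H{\left(E,K \right)} = 3 + 2 K$ ($H{\left(E,K \right)} = 3 + \left(K + K\right) = 3 + 2 K$)
$\frac{1}{92227 + H{\left(-288,u{\left(0,17 \right)} \right)}} = \frac{1}{92227 + \left(3 + 2 \cdot 5\right)} = \frac{1}{92227 + \left(3 + 10\right)} = \frac{1}{92227 + 13} = \frac{1}{92240}$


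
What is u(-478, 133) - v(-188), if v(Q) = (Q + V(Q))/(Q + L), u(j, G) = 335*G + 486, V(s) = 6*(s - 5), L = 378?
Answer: 4279568/95 ≈ 45048.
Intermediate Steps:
V(s) = -30 + 6*s (V(s) = 6*(-5 + s) = -30 + 6*s)
u(j, G) = 486 + 335*G
v(Q) = (-30 + 7*Q)/(378 + Q) (v(Q) = (Q + (-30 + 6*Q))/(Q + 378) = (-30 + 7*Q)/(378 + Q))
u(-478, 133) - v(-188) = (486 + 335*133) - (-30 + 7*(-188))/(378 - 188) = (486 + 44555) - (-30 - 1316)/190 = 45041 - (-1346)/190 = 45041 - 1*(-673/95) = 45041 + 673/95 = 4279568/95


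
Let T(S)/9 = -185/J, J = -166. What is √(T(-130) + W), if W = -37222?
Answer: I*√1025413042/166 ≈ 192.9*I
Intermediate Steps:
T(S) = 1665/166 (T(S) = 9*(-185/(-166)) = 9*(-185*(-1/166)) = 9*(185/166) = 1665/166)
√(T(-130) + W) = √(1665/166 - 37222) = √(-6177187/166) = I*√1025413042/166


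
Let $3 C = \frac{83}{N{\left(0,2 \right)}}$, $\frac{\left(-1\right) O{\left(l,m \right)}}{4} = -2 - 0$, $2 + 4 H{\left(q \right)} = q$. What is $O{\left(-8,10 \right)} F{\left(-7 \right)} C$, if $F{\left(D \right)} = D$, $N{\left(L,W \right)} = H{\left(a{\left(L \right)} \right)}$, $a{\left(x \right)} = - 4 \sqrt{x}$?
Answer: $\frac{9296}{3} \approx 3098.7$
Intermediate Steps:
$H{\left(q \right)} = - \frac{1}{2} + \frac{q}{4}$
$N{\left(L,W \right)} = - \frac{1}{2} - \sqrt{L}$ ($N{\left(L,W \right)} = - \frac{1}{2} + \frac{\left(-4\right) \sqrt{L}}{4} = - \frac{1}{2} - \sqrt{L}$)
$O{\left(l,m \right)} = 8$ ($O{\left(l,m \right)} = - 4 \left(-2 - 0\right) = - 4 \left(-2 + 0\right) = \left(-4\right) \left(-2\right) = 8$)
$C = - \frac{166}{3}$ ($C = \frac{83 \frac{1}{- \frac{1}{2} - \sqrt{0}}}{3} = \frac{83 \frac{1}{- \frac{1}{2} - 0}}{3} = \frac{83 \frac{1}{- \frac{1}{2} + 0}}{3} = \frac{83 \frac{1}{- \frac{1}{2}}}{3} = \frac{83 \left(-2\right)}{3} = \frac{1}{3} \left(-166\right) = - \frac{166}{3} \approx -55.333$)
$O{\left(-8,10 \right)} F{\left(-7 \right)} C = 8 \left(-7\right) \left(- \frac{166}{3}\right) = \left(-56\right) \left(- \frac{166}{3}\right) = \frac{9296}{3}$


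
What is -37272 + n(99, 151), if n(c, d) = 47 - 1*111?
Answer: -37336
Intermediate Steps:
n(c, d) = -64 (n(c, d) = 47 - 111 = -64)
-37272 + n(99, 151) = -37272 - 64 = -37336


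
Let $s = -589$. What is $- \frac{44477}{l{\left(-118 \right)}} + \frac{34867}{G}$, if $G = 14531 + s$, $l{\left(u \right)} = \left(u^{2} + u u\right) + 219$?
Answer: $\frac{358513755}{391310114} \approx 0.91619$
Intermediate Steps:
$l{\left(u \right)} = 219 + 2 u^{2}$ ($l{\left(u \right)} = \left(u^{2} + u^{2}\right) + 219 = 2 u^{2} + 219 = 219 + 2 u^{2}$)
$G = 13942$ ($G = 14531 - 589 = 13942$)
$- \frac{44477}{l{\left(-118 \right)}} + \frac{34867}{G} = - \frac{44477}{219 + 2 \left(-118\right)^{2}} + \frac{34867}{13942} = - \frac{44477}{219 + 2 \cdot 13924} + 34867 \cdot \frac{1}{13942} = - \frac{44477}{219 + 27848} + \frac{34867}{13942} = - \frac{44477}{28067} + \frac{34867}{13942} = \frac{358513755}{391310114}$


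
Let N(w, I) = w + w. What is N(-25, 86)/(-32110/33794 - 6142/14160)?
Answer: 5981538000/165560087 ≈ 36.129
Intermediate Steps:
N(w, I) = 2*w
N(-25, 86)/(-32110/33794 - 6142/14160) = (2*(-25))/(-32110/33794 - 6142/14160) = -50/(-32110*1/33794 - 6142*1/14160) = -50/(-16055/16897 - 3071/7080) = -50/(-165560087/119630760) = -50*(-119630760/165560087) = 5981538000/165560087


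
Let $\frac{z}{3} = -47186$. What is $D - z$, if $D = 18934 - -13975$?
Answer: $174467$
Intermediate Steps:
$z = -141558$ ($z = 3 \left(-47186\right) = -141558$)
$D = 32909$ ($D = 18934 + 13975 = 32909$)
$D - z = 32909 - -141558 = 32909 + 141558 = 174467$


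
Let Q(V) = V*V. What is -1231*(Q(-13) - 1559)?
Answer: 1711090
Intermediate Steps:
Q(V) = V²
-1231*(Q(-13) - 1559) = -1231*((-13)² - 1559) = -1231*(169 - 1559) = -1231*(-1390) = 1711090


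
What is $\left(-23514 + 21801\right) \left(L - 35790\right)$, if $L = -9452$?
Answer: $77499546$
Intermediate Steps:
$\left(-23514 + 21801\right) \left(L - 35790\right) = \left(-23514 + 21801\right) \left(-9452 - 35790\right) = \left(-1713\right) \left(-45242\right) = 77499546$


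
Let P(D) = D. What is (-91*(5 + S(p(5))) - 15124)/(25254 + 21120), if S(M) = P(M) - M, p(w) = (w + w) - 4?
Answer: -5193/15458 ≈ -0.33594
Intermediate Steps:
p(w) = -4 + 2*w (p(w) = 2*w - 4 = -4 + 2*w)
S(M) = 0 (S(M) = M - M = 0)
(-91*(5 + S(p(5))) - 15124)/(25254 + 21120) = (-91*(5 + 0) - 15124)/(25254 + 21120) = (-91*5 - 15124)/46374 = (-455 - 15124)*(1/46374) = -15579*1/46374 = -5193/15458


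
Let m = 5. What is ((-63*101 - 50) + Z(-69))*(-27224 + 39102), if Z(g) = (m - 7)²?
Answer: -76126102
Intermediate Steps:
Z(g) = 4 (Z(g) = (5 - 7)² = (-2)² = 4)
((-63*101 - 50) + Z(-69))*(-27224 + 39102) = ((-63*101 - 50) + 4)*(-27224 + 39102) = ((-6363 - 50) + 4)*11878 = (-6413 + 4)*11878 = -6409*11878 = -76126102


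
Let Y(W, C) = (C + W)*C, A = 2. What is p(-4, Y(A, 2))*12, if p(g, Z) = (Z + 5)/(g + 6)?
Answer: 78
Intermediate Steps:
Y(W, C) = C*(C + W)
p(g, Z) = (5 + Z)/(6 + g)
p(-4, Y(A, 2))*12 = ((5 + 2*(2 + 2))/(6 - 4))*12 = ((5 + 2*4)/2)*12 = ((5 + 8)/2)*12 = ((½)*13)*12 = (13/2)*12 = 78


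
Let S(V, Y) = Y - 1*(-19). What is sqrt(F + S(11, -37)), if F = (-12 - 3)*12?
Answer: 3*I*sqrt(22) ≈ 14.071*I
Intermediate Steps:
S(V, Y) = 19 + Y (S(V, Y) = Y + 19 = 19 + Y)
F = -180 (F = -15*12 = -180)
sqrt(F + S(11, -37)) = sqrt(-180 + (19 - 37)) = sqrt(-180 - 18) = sqrt(-198) = 3*I*sqrt(22)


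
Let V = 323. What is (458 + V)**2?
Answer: 609961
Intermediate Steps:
(458 + V)**2 = (458 + 323)**2 = 781**2 = 609961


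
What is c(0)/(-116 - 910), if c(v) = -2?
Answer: 1/513 ≈ 0.0019493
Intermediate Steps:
c(0)/(-116 - 910) = -2/(-116 - 910) = -2/(-1026) = -2*(-1/1026) = 1/513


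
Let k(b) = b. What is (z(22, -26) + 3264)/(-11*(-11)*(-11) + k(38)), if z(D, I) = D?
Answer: -3286/1293 ≈ -2.5414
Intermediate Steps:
(z(22, -26) + 3264)/(-11*(-11)*(-11) + k(38)) = (22 + 3264)/(-11*(-11)*(-11) + 38) = 3286/(121*(-11) + 38) = 3286/(-1331 + 38) = 3286/(-1293) = 3286*(-1/1293) = -3286/1293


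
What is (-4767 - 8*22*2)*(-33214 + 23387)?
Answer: 50304413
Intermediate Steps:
(-4767 - 8*22*2)*(-33214 + 23387) = (-4767 - 176*2)*(-9827) = (-4767 - 352)*(-9827) = -5119*(-9827) = 50304413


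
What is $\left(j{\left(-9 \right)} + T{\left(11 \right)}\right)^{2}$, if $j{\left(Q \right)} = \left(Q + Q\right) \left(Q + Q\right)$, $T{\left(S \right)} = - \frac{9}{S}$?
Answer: $\frac{12638025}{121} \approx 1.0445 \cdot 10^{5}$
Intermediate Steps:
$j{\left(Q \right)} = 4 Q^{2}$ ($j{\left(Q \right)} = 2 Q 2 Q = 4 Q^{2}$)
$\left(j{\left(-9 \right)} + T{\left(11 \right)}\right)^{2} = \left(4 \left(-9\right)^{2} - \frac{9}{11}\right)^{2} = \left(4 \cdot 81 - \frac{9}{11}\right)^{2} = \left(324 - \frac{9}{11}\right)^{2} = \left(\frac{3555}{11}\right)^{2} = \frac{12638025}{121}$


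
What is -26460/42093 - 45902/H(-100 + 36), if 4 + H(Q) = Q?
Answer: 35747289/53006 ≈ 674.40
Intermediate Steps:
H(Q) = -4 + Q
-26460/42093 - 45902/H(-100 + 36) = -26460/42093 - 45902/(-4 + (-100 + 36)) = -26460*1/42093 - 45902/(-4 - 64) = -980/1559 - 45902/(-68) = -980/1559 - 45902*(-1/68) = -980/1559 + 22951/34 = 35747289/53006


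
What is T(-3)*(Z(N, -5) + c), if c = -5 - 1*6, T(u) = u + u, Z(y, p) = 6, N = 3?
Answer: 30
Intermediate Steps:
T(u) = 2*u
c = -11 (c = -5 - 6 = -11)
T(-3)*(Z(N, -5) + c) = (2*(-3))*(6 - 11) = -6*(-5) = 30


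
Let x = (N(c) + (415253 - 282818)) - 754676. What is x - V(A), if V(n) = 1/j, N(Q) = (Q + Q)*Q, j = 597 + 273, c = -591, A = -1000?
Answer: 66399269/870 ≈ 76321.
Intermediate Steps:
j = 870
N(Q) = 2*Q² (N(Q) = (2*Q)*Q = 2*Q²)
V(n) = 1/870
x = 76321 (x = (2*(-591)² + (415253 - 282818)) - 754676 = (2*349281 + 132435) - 754676 = (698562 + 132435) - 754676 = 830997 - 754676 = 76321)
x - V(A) = 76321 - 1*1/870 = 76321 - 1/870 = 66399269/870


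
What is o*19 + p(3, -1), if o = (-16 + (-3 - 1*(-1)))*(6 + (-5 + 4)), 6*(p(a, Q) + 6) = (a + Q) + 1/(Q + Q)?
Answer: -6863/4 ≈ -1715.8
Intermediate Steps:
p(a, Q) = -6 + Q/6 + a/6 + 1/(12*Q) (p(a, Q) = -6 + ((a + Q) + 1/(Q + Q))/6 = -6 + ((Q + a) + 1/(2*Q))/6 = -6 + (Q + a + 1/(2*Q))/6 = -6 + (Q/6 + a/6 + 1/(12*Q)) = -6 + Q/6 + a/6 + 1/(12*Q))
o = -90 (o = (-16 + (-3 + 1))*(6 - 1) = (-16 - 2)*5 = -18*5 = -90)
o*19 + p(3, -1) = -90*19 + (1/12)*(1 + 2*(-1)*(-36 - 1 + 3))/(-1) = -1710 + (1/12)*(-1)*(1 + 2*(-1)*(-34)) = -1710 + (1/12)*(-1)*(1 + 68) = -1710 + (1/12)*(-1)*69 = -1710 - 23/4 = -6863/4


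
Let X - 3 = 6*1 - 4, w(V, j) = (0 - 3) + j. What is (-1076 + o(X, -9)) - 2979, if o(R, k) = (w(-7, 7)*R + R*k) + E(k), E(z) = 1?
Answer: -4079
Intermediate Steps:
w(V, j) = -3 + j
X = 5 (X = 3 + (6*1 - 4) = 3 + (6 - 4) = 3 + 2 = 5)
o(R, k) = 1 + 4*R + R*k (o(R, k) = ((-3 + 7)*R + R*k) + 1 = (4*R + R*k) + 1 = 1 + 4*R + R*k)
(-1076 + o(X, -9)) - 2979 = (-1076 + (1 + 4*5 + 5*(-9))) - 2979 = (-1076 + (1 + 20 - 45)) - 2979 = (-1076 - 24) - 2979 = -1100 - 2979 = -4079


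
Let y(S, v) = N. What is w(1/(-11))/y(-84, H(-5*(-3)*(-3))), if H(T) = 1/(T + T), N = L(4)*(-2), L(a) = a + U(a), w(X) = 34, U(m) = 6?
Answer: -17/10 ≈ -1.7000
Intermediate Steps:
L(a) = 6 + a (L(a) = a + 6 = 6 + a)
N = -20 (N = (6 + 4)*(-2) = 10*(-2) = -20)
H(T) = 1/(2*T)
y(S, v) = -20
w(1/(-11))/y(-84, H(-5*(-3)*(-3))) = 34/(-20) = 34*(-1/20) = -17/10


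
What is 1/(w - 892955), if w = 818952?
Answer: -1/74003 ≈ -1.3513e-5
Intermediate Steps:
1/(w - 892955) = 1/(818952 - 892955) = 1/(-74003) = -1/74003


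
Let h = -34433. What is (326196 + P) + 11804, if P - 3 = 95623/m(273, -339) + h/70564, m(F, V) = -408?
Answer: 2431095659075/7197528 ≈ 3.3777e+5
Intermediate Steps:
P = -1668804925/7197528 (P = 3 + (95623/(-408) - 34433/70564) = 3 + (95623*(-1/408) - 34433*1/70564) = 3 + (-95623/408 - 34433/70564) = 3 - 1690397509/7197528 = -1668804925/7197528 ≈ -231.86)
(326196 + P) + 11804 = (326196 - 1668804925/7197528) + 11804 = 2346136038563/7197528 + 11804 = 2431095659075/7197528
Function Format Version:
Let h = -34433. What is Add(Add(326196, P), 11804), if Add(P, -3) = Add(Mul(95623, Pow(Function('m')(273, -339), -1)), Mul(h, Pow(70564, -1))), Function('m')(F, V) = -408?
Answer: Rational(2431095659075, 7197528) ≈ 3.3777e+5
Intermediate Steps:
P = Rational(-1668804925, 7197528) (P = Add(3, Add(Mul(95623, Pow(-408, -1)), Mul(-34433, Pow(70564, -1)))) = Add(3, Add(Mul(95623, Rational(-1, 408)), Mul(-34433, Rational(1, 70564)))) = Add(3, Add(Rational(-95623, 408), Rational(-34433, 70564))) = Add(3, Rational(-1690397509, 7197528)) = Rational(-1668804925, 7197528) ≈ -231.86)
Add(Add(326196, P), 11804) = Add(Add(326196, Rational(-1668804925, 7197528)), 11804) = Add(Rational(2346136038563, 7197528), 11804) = Rational(2431095659075, 7197528)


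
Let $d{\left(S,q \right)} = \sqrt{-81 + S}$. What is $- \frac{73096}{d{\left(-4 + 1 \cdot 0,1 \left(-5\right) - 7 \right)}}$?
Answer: $\frac{73096 i \sqrt{85}}{85} \approx 7928.4 i$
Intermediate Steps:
$- \frac{73096}{d{\left(-4 + 1 \cdot 0,1 \left(-5\right) - 7 \right)}} = - \frac{73096}{\sqrt{-81 + \left(-4 + 1 \cdot 0\right)}} = - \frac{73096}{\sqrt{-81 + \left(-4 + 0\right)}} = - \frac{73096}{\sqrt{-81 - 4}} = - \frac{73096}{\sqrt{-85}} = - \frac{73096}{i \sqrt{85}} = - 73096 \left(- \frac{i \sqrt{85}}{85}\right) = \frac{73096 i \sqrt{85}}{85}$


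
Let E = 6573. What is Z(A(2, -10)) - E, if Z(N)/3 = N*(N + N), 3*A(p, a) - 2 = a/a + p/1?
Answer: -19669/3 ≈ -6556.3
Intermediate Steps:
A(p, a) = 1 + p/3 (A(p, a) = ⅔ + (a/a + p/1)/3 = ⅔ + (1 + p*1)/3 = ⅔ + (1 + p)/3 = ⅔ + (⅓ + p/3) = 1 + p/3)
Z(N) = 6*N² (Z(N) = 3*(N*(N + N)) = 3*(N*(2*N)) = 3*(2*N²) = 6*N²)
Z(A(2, -10)) - E = 6*(1 + (⅓)*2)² - 1*6573 = 6*(1 + ⅔)² - 6573 = 6*(5/3)² - 6573 = 6*(25/9) - 6573 = 50/3 - 6573 = -19669/3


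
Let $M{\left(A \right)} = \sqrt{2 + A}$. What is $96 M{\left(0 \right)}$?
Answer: $96 \sqrt{2} \approx 135.76$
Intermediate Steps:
$96 M{\left(0 \right)} = 96 \sqrt{2 + 0} = 96 \sqrt{2}$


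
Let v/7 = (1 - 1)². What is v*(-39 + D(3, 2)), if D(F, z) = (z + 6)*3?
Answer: 0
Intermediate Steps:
D(F, z) = 18 + 3*z (D(F, z) = (6 + z)*3 = 18 + 3*z)
v = 0 (v = 7*(1 - 1)² = 7*0² = 7*0 = 0)
v*(-39 + D(3, 2)) = 0*(-39 + (18 + 3*2)) = 0*(-39 + (18 + 6)) = 0*(-39 + 24) = 0*(-15) = 0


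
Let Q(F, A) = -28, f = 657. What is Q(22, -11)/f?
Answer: -28/657 ≈ -0.042618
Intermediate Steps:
Q(22, -11)/f = -28/657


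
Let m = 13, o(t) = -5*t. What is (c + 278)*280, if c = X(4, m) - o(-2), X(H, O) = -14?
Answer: 71120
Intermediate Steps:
c = -24 (c = -14 - (-5)*(-2) = -14 - 1*10 = -14 - 10 = -24)
(c + 278)*280 = (-24 + 278)*280 = 254*280 = 71120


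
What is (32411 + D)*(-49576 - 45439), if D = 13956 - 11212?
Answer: -3340252325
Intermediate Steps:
D = 2744
(32411 + D)*(-49576 - 45439) = (32411 + 2744)*(-49576 - 45439) = 35155*(-95015) = -3340252325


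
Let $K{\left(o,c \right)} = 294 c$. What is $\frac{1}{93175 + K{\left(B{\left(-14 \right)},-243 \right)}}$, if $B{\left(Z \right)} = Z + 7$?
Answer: $\frac{1}{21733} \approx 4.6013 \cdot 10^{-5}$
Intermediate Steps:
$B{\left(Z \right)} = 7 + Z$
$\frac{1}{93175 + K{\left(B{\left(-14 \right)},-243 \right)}} = \frac{1}{93175 + 294 \left(-243\right)} = \frac{1}{93175 - 71442} = \frac{1}{21733}$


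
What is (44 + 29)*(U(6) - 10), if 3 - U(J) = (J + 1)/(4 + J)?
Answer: -5621/10 ≈ -562.10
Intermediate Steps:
U(J) = 3 - (1 + J)/(4 + J) (U(J) = 3 - (J + 1)/(4 + J) = 3 - (1 + J)/(4 + J))
(44 + 29)*(U(6) - 10) = (44 + 29)*((11 + 2*6)/(4 + 6) - 10) = 73*((11 + 12)/10 - 10) = 73*((⅒)*23 - 10) = 73*(23/10 - 10) = 73*(-77/10) = -5621/10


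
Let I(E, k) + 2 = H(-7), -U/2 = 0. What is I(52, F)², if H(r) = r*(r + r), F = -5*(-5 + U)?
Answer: 9216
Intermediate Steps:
U = 0 (U = -2*0 = 0)
F = 25 (F = -5*(-5 + 0) = -5*(-5) = 25)
H(r) = 2*r² (H(r) = r*(2*r) = 2*r²)
I(E, k) = 96 (I(E, k) = -2 + 2*(-7)² = -2 + 2*49 = -2 + 98 = 96)
I(52, F)² = 96² = 9216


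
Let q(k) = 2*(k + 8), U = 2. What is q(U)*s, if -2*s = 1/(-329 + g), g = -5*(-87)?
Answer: -5/53 ≈ -0.094340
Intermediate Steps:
q(k) = 16 + 2*k (q(k) = 2*(8 + k) = 16 + 2*k)
g = 435
s = -1/212 (s = -1/(2*(-329 + 435)) = -½/106 = -½*1/106 = -1/212 ≈ -0.0047170)
q(U)*s = (16 + 2*2)*(-1/212) = (16 + 4)*(-1/212) = 20*(-1/212) = -5/53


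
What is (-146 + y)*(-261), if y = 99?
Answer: 12267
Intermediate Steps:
(-146 + y)*(-261) = (-146 + 99)*(-261) = -47*(-261) = 12267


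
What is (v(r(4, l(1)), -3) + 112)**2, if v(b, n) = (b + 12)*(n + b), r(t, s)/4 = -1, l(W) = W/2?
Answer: 3136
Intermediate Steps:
l(W) = W/2 (l(W) = W*(1/2) = W/2)
r(t, s) = -4 (r(t, s) = 4*(-1) = -4)
v(b, n) = (12 + b)*(b + n)
(v(r(4, l(1)), -3) + 112)**2 = (((-4)**2 + 12*(-4) + 12*(-3) - 4*(-3)) + 112)**2 = ((16 - 48 - 36 + 12) + 112)**2 = (-56 + 112)**2 = 56**2 = 3136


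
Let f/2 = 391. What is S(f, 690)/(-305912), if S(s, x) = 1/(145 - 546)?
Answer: 1/122670712 ≈ 8.1519e-9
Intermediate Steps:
f = 782 (f = 2*391 = 782)
S(s, x) = -1/401 (S(s, x) = 1/(-401) = -1/401)
S(f, 690)/(-305912) = -1/401/(-305912) = -1/401*(-1/305912) = 1/122670712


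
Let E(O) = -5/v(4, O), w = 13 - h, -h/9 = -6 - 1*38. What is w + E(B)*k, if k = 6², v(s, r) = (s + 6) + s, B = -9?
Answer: -2771/7 ≈ -395.86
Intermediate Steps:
h = 396 (h = -9*(-6 - 1*38) = -9*(-6 - 38) = -9*(-44) = 396)
v(s, r) = 6 + 2*s (v(s, r) = (6 + s) + s = 6 + 2*s)
w = -383 (w = 13 - 1*396 = 13 - 396 = -383)
E(O) = -5/14 (E(O) = -5/(6 + 2*4) = -5/(6 + 8) = -5/14)
k = 36
w + E(B)*k = -383 - 5/14*36 = -383 - 90/7 = -2771/7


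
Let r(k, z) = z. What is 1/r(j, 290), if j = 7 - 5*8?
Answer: 1/290 ≈ 0.0034483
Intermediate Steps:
j = -33 (j = 7 - 40 = -33)
1/r(j, 290) = 1/290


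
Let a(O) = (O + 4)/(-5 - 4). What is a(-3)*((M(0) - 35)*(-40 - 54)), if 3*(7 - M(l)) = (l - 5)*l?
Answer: -2632/9 ≈ -292.44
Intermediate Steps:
M(l) = 7 - l*(-5 + l)/3 (M(l) = 7 - (l - 5)*l/3 = 7 - (-5 + l)*l/3 = 7 - l*(-5 + l)/3)
a(O) = -4/9 - O/9 (a(O) = (4 + O)/(-9) = (4 + O)*(-⅑) = -4/9 - O/9)
a(-3)*((M(0) - 35)*(-40 - 54)) = (-4/9 - ⅑*(-3))*(((7 - ⅓*0² + (5/3)*0) - 35)*(-40 - 54)) = (-4/9 + ⅓)*(((7 - ⅓*0 + 0) - 35)*(-94)) = -((7 + 0 + 0) - 35)*(-94)/9 = -(7 - 35)*(-94)/9 = -(-28)*(-94)/9 = -⅑*2632 = -2632/9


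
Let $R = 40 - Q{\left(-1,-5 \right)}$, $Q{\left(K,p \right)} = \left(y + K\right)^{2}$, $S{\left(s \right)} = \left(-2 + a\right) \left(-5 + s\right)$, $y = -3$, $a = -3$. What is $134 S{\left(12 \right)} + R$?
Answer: $-4666$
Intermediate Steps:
$S{\left(s \right)} = 25 - 5 s$ ($S{\left(s \right)} = \left(-2 - 3\right) \left(-5 + s\right) = - 5 \left(-5 + s\right) = 25 - 5 s$)
$Q{\left(K,p \right)} = \left(-3 + K\right)^{2}$
$R = 24$ ($R = 40 - \left(-3 - 1\right)^{2} = 40 - \left(-4\right)^{2} = 40 - 16 = 24$)
$134 S{\left(12 \right)} + R = 134 \left(25 - 60\right) + 24 = 134 \left(-35\right) + 24 = -4690 + 24 = -4666$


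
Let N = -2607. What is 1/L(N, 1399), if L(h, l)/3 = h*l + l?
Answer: -1/10937382 ≈ -9.1430e-8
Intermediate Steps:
L(h, l) = 3*l + 3*h*l (L(h, l) = 3*(h*l + l) = 3*(l + h*l) = 3*l + 3*h*l)
1/L(N, 1399) = 1/(3*1399*(1 - 2607)) = 1/(3*1399*(-2606)) = 1/(-10937382) = -1/10937382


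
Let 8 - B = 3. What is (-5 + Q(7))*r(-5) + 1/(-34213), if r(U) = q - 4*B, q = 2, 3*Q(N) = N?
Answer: 1642223/34213 ≈ 48.000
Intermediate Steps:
B = 5 (B = 8 - 1*3 = 8 - 3 = 5)
Q(N) = N/3
r(U) = -18 (r(U) = 2 - 4*5 = 2 - 20 = -18)
(-5 + Q(7))*r(-5) + 1/(-34213) = (-5 + (1/3)*7)*(-18) + 1/(-34213) = (-5 + 7/3)*(-18) - 1/34213 = -8/3*(-18) - 1/34213 = 48 - 1/34213 = 1642223/34213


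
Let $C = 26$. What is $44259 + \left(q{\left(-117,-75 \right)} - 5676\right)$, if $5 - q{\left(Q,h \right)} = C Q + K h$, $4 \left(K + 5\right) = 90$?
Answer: $\frac{85885}{2} \approx 42943.0$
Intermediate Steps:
$K = \frac{35}{2}$ ($K = -5 + \frac{1}{4} \cdot 90 = -5 + \frac{45}{2} = \frac{35}{2} \approx 17.5$)
$q{\left(Q,h \right)} = 5 - 26 Q - \frac{35 h}{2}$ ($q{\left(Q,h \right)} = 5 - \left(26 Q + \frac{35 h}{2}\right) = 5 - 26 Q - \frac{35 h}{2}$)
$44259 + \left(q{\left(-117,-75 \right)} - 5676\right) = 44259 - \frac{2633}{2} = \frac{85885}{2}$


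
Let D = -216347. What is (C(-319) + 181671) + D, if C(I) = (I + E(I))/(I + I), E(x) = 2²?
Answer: -22122973/638 ≈ -34676.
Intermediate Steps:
E(x) = 4
C(I) = (4 + I)/(2*I) (C(I) = (I + 4)/(I + I) = (4 + I)/((2*I)) = (4 + I)*(1/(2*I)) = (4 + I)/(2*I))
(C(-319) + 181671) + D = ((½)*(4 - 319)/(-319) + 181671) - 216347 = ((½)*(-1/319)*(-315) + 181671) - 216347 = (315/638 + 181671) - 216347 = 115906413/638 - 216347 = -22122973/638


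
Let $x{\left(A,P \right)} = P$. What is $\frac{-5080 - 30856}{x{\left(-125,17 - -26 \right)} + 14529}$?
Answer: $- \frac{8984}{3643} \approx -2.4661$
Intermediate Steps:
$\frac{-5080 - 30856}{x{\left(-125,17 - -26 \right)} + 14529} = \frac{-5080 - 30856}{\left(17 - -26\right) + 14529} = - \frac{35936}{\left(17 + 26\right) + 14529} = - \frac{35936}{43 + 14529} = - \frac{35936}{14572} = \left(-35936\right) \frac{1}{14572} = - \frac{8984}{3643}$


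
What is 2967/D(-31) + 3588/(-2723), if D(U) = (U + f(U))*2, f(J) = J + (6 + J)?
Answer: -2901151/157934 ≈ -18.369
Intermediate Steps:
f(J) = 6 + 2*J
D(U) = 12 + 6*U (D(U) = (U + (6 + 2*U))*2 = (6 + 3*U)*2 = 12 + 6*U)
2967/D(-31) + 3588/(-2723) = 2967/(12 + 6*(-31)) + 3588/(-2723) = 2967/(12 - 186) + 3588*(-1/2723) = 2967/(-174) - 3588/2723 = 2967*(-1/174) - 3588/2723 = -989/58 - 3588/2723 = -2901151/157934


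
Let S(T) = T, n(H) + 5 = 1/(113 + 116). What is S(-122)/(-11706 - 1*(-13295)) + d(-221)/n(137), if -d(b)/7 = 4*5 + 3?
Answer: 58445273/1817816 ≈ 32.151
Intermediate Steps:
d(b) = -161 (d(b) = -7*(4*5 + 3) = -7*(20 + 3) = -7*23 = -161)
n(H) = -1144/229 (n(H) = -5 + 1/(113 + 116) = -5 + 1/229 = -1144/229)
S(-122)/(-11706 - 1*(-13295)) + d(-221)/n(137) = -122/(-11706 - 1*(-13295)) - 161/(-1144/229) = -122/(-11706 + 13295) - 161*(-229/1144) = -122/1589 + 36869/1144 = 58445273/1817816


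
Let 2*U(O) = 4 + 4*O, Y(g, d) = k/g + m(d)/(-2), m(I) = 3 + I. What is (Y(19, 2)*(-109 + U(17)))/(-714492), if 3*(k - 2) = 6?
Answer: -2117/9050232 ≈ -0.00023392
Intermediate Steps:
k = 4 (k = 2 + (⅓)*6 = 2 + 2 = 4)
Y(g, d) = -3/2 + 4/g - d/2 (Y(g, d) = 4/g + (3 + d)/(-2) = 4/g + (3 + d)*(-½) = 4/g + (-3/2 - d/2) = -3/2 + 4/g - d/2)
U(O) = 2 + 2*O (U(O) = (4 + 4*O)/2 = 2 + 2*O)
(Y(19, 2)*(-109 + U(17)))/(-714492) = (((½)*(8 - 1*19*(3 + 2))/19)*(-109 + (2 + 2*17)))/(-714492) = (((½)*(1/19)*(8 - 1*19*5))*(-109 + (2 + 34)))*(-1/714492) = (((½)*(1/19)*(8 - 95))*(-109 + 36))*(-1/714492) = (((½)*(1/19)*(-87))*(-73))*(-1/714492) = -87/38*(-73)*(-1/714492) = (6351/38)*(-1/714492) = -2117/9050232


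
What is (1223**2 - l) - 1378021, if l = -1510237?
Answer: 1627945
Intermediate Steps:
(1223**2 - l) - 1378021 = (1223**2 - 1*(-1510237)) - 1378021 = (1495729 + 1510237) - 1378021 = 3005966 - 1378021 = 1627945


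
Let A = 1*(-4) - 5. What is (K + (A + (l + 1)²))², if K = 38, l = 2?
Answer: 1444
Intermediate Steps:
A = -9 (A = -4 - 5 = -9)
(K + (A + (l + 1)²))² = (38 + (-9 + (2 + 1)²))² = (38 + (-9 + 3²))² = (38 + (-9 + 9))² = (38 + 0)² = 38² = 1444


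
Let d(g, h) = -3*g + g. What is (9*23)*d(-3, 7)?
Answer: 1242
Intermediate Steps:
d(g, h) = -2*g
(9*23)*d(-3, 7) = (9*23)*(-2*(-3)) = 207*6 = 1242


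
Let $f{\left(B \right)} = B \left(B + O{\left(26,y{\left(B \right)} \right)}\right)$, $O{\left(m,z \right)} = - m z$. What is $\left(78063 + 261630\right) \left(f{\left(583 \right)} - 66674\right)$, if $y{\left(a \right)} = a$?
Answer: $-2909096543007$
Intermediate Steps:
$O{\left(m,z \right)} = - m z$
$f{\left(B \right)} = - 25 B^{2}$ ($f{\left(B \right)} = B \left(B - 26 B\right) = B \left(- 25 B\right) = - 25 B^{2}$)
$\left(78063 + 261630\right) \left(f{\left(583 \right)} - 66674\right) = \left(78063 + 261630\right) \left(- 25 \cdot 583^{2} - 66674\right) = 339693 \left(\left(-25\right) 339889 - 66674\right) = 339693 \left(-8497225 - 66674\right) = 339693 \left(-8563899\right) = -2909096543007$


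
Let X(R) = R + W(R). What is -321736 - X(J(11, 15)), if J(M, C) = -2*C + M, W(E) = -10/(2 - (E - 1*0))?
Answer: -6756047/21 ≈ -3.2172e+5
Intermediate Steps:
W(E) = -10/(2 - E) (W(E) = -10/(2 - (E + 0)) = -10/(2 - E))
J(M, C) = M - 2*C
X(R) = R + 10/(-2 + R)
-321736 - X(J(11, 15)) = -321736 - (10 + (11 - 2*15)*(-2 + (11 - 2*15)))/(-2 + (11 - 2*15)) = -321736 - (10 + (11 - 30)*(-2 + (11 - 30)))/(-2 + (11 - 30)) = -321736 - (10 - 19*(-2 - 19))/(-2 - 19) = -321736 - (10 - 19*(-21))/(-21) = -321736 - (-1)*(10 + 399)/21 = -321736 - (-1)*409/21 = -321736 - 1*(-409/21) = -321736 + 409/21 = -6756047/21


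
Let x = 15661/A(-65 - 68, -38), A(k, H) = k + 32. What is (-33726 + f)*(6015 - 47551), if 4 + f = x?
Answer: 142152432576/101 ≈ 1.4074e+9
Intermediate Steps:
A(k, H) = 32 + k
x = -15661/101 (x = 15661/(32 + (-65 - 68)) = 15661/(32 - 133) = 15661/(-101) = 15661*(-1/101) = -15661/101 ≈ -155.06)
f = -16065/101 (f = -4 - 15661/101 = -16065/101 ≈ -159.06)
(-33726 + f)*(6015 - 47551) = (-33726 - 16065/101)*(6015 - 47551) = -3422391/101*(-41536) = 142152432576/101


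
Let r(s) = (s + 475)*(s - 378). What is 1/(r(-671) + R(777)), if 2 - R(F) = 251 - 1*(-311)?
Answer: 1/205044 ≈ 4.8770e-6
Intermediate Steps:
r(s) = (-378 + s)*(475 + s) (r(s) = (475 + s)*(-378 + s) = (-378 + s)*(475 + s))
R(F) = -560 (R(F) = 2 - (251 - 1*(-311)) = 2 - (251 + 311) = 2 - 1*562 = 2 - 562 = -560)
1/(r(-671) + R(777)) = 1/((-179550 + (-671)**2 + 97*(-671)) - 560) = 1/((-179550 + 450241 - 65087) - 560) = 1/(205604 - 560) = 1/205044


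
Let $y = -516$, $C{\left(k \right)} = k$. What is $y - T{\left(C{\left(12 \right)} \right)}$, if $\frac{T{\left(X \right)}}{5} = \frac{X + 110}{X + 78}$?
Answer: $- \frac{4705}{9} \approx -522.78$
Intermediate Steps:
$T{\left(X \right)} = \frac{5 \left(110 + X\right)}{78 + X}$ ($T{\left(X \right)} = 5 \frac{X + 110}{X + 78} = 5 \frac{110 + X}{78 + X} = \frac{5 \left(110 + X\right)}{78 + X}$)
$y - T{\left(C{\left(12 \right)} \right)} = -516 - \frac{5 \left(110 + 12\right)}{78 + 12} = -516 - 5 \cdot \frac{1}{90} \cdot 122 = -516 - \frac{61}{9} = - \frac{4705}{9}$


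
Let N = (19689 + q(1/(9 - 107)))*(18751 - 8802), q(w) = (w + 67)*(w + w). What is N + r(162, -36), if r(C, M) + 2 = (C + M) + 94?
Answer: 940579636173/4802 ≈ 1.9587e+8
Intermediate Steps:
r(C, M) = 92 + C + M (r(C, M) = -2 + ((C + M) + 94) = -2 + (94 + C + M) = 92 + C + M)
q(w) = 2*w*(67 + w) (q(w) = (67 + w)*(2*w) = 2*w*(67 + w))
N = 940578589337/4802 (N = (19689 + 2*(67 + 1/(9 - 107))/(9 - 107))*(18751 - 8802) = (19689 + 2*(67 + 1/(-98))/(-98))*9949 = (19689 + 2*(-1/98)*(67 - 1/98))*9949 = (19689 + 2*(-1/98)*(6565/98))*9949 = (19689 - 6565/4802)*9949 = (94540013/4802)*9949 = 940578589337/4802 ≈ 1.9587e+8)
N + r(162, -36) = 940578589337/4802 + (92 + 162 - 36) = 940578589337/4802 + 218 = 940579636173/4802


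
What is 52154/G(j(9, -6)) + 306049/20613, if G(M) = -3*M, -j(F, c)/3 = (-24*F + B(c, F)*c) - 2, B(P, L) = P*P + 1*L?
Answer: 44852801/15088716 ≈ 2.9726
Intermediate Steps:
B(P, L) = L + P² (B(P, L) = P² + L = L + P²)
j(F, c) = 6 + 72*F - 3*c*(F + c²) (j(F, c) = -3*((-24*F + (F + c²)*c) - 2) = -3*((-24*F + c*(F + c²)) - 2) = -3*(-2 - 24*F + c*(F + c²)) = 6 + 72*F - 3*c*(F + c²))
52154/G(j(9, -6)) + 306049/20613 = 52154/((-3*(6 + 72*9 - 3*(-6)*(9 + (-6)²)))) + 306049/20613 = 52154/((-3*(6 + 648 - 3*(-6)*(9 + 36)))) + 306049*(1/20613) = 52154/((-3*(6 + 648 - 3*(-6)*45))) + 306049/20613 = 52154/((-3*(6 + 648 + 810))) + 306049/20613 = 52154/((-3*1464)) + 306049/20613 = 52154/(-4392) + 306049/20613 = 52154*(-1/4392) + 306049/20613 = -26077/2196 + 306049/20613 = 44852801/15088716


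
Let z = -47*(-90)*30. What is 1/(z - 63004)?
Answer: 1/63896 ≈ 1.5650e-5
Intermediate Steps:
z = 126900 (z = 4230*30 = 126900)
1/(z - 63004) = 1/(126900 - 63004) = 1/63896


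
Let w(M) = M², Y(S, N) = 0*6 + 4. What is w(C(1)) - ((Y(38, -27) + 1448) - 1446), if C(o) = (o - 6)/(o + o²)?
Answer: ¼ ≈ 0.25000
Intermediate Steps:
C(o) = (-6 + o)/(o + o²)
Y(S, N) = 4 (Y(S, N) = 0 + 4 = 4)
w(C(1)) - ((Y(38, -27) + 1448) - 1446) = ((-6 + 1)/(1*(1 + 1)))² - ((4 + 1448) - 1446) = (1*(-5)/2)² - (1452 - 1446) = (1*(½)*(-5))² - 1*6 = (-5/2)² - 6 = 25/4 - 6 = ¼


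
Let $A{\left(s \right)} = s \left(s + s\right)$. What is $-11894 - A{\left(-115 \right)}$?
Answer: $-38344$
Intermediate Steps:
$A{\left(s \right)} = 2 s^{2}$ ($A{\left(s \right)} = s 2 s = 2 s^{2}$)
$-11894 - A{\left(-115 \right)} = -11894 - 2 \left(-115\right)^{2} = -11894 - 2 \cdot 13225 = -11894 - 26450 = -38344$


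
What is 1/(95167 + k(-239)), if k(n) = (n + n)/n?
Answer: 1/95169 ≈ 1.0508e-5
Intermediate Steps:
k(n) = 2 (k(n) = (2*n)/n = 2)
1/(95167 + k(-239)) = 1/(95167 + 2) = 1/95169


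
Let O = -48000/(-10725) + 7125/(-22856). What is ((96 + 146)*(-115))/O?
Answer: -18191958928/2721793 ≈ -6683.8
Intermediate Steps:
O = 13608965/3268408 (O = -48000*(-1/10725) + 7125*(-1/22856) = 640/143 - 7125/22856 = 13608965/3268408 ≈ 4.1638)
((96 + 146)*(-115))/O = ((96 + 146)*(-115))/(13608965/3268408) = (242*(-115))*(3268408/13608965) = -27830*3268408/13608965 = -18191958928/2721793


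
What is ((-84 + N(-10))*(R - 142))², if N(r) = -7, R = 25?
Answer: 113358609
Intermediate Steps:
((-84 + N(-10))*(R - 142))² = ((-84 - 7)*(25 - 142))² = (-91*(-117))² = 10647² = 113358609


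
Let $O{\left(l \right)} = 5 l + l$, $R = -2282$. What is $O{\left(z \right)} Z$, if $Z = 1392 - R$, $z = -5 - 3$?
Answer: $-176352$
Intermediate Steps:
$z = -8$
$O{\left(l \right)} = 6 l$
$Z = 3674$ ($Z = 1392 - -2282 = 1392 + 2282 = 3674$)
$O{\left(z \right)} Z = 6 \left(-8\right) 3674 = \left(-48\right) 3674 = -176352$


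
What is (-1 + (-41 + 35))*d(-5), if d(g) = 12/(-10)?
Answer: 42/5 ≈ 8.4000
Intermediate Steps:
d(g) = -6/5 (d(g) = 12*(-⅒) = -6/5)
(-1 + (-41 + 35))*d(-5) = (-1 + (-41 + 35))*(-6/5) = (-1 - 6)*(-6/5) = -7*(-6/5) = 42/5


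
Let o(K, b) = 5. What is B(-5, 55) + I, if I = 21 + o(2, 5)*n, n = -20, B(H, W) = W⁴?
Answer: 9150546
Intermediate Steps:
I = -79 (I = 21 + 5*(-20) = 21 - 100 = -79)
B(-5, 55) + I = 55⁴ - 79 = 9150625 - 79 = 9150546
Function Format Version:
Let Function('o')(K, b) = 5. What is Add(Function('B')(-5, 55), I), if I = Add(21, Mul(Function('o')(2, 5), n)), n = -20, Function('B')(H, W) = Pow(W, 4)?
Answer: 9150546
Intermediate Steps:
I = -79 (I = Add(21, Mul(5, -20)) = Add(21, -100) = -79)
Add(Function('B')(-5, 55), I) = Add(Pow(55, 4), -79) = Add(9150625, -79) = 9150546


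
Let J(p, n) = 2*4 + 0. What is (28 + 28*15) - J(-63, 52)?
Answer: 440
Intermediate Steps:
J(p, n) = 8 (J(p, n) = 8 + 0 = 8)
(28 + 28*15) - J(-63, 52) = (28 + 28*15) - 1*8 = (28 + 420) - 8 = 448 - 8 = 440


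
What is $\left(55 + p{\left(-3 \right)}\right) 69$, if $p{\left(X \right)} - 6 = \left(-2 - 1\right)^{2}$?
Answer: $4830$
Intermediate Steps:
$p{\left(X \right)} = 15$ ($p{\left(X \right)} = 6 + \left(-2 - 1\right)^{2} = 6 + \left(-3\right)^{2} = 6 + 9 = 15$)
$\left(55 + p{\left(-3 \right)}\right) 69 = \left(55 + 15\right) 69 = 70 \cdot 69 = 4830$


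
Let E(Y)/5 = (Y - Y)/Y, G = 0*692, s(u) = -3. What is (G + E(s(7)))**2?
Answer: 0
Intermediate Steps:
G = 0
E(Y) = 0 (E(Y) = 5*((Y - Y)/Y) = 5*(0/Y) = 5*0 = 0)
(G + E(s(7)))**2 = (0 + 0)**2 = 0**2 = 0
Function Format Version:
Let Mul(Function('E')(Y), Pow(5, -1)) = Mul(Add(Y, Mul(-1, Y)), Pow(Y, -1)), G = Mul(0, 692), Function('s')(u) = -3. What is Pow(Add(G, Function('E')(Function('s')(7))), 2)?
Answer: 0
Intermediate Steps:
G = 0
Function('E')(Y) = 0 (Function('E')(Y) = Mul(5, Mul(Add(Y, Mul(-1, Y)), Pow(Y, -1))) = Mul(5, Mul(0, Pow(Y, -1))) = Mul(5, 0) = 0)
Pow(Add(G, Function('E')(Function('s')(7))), 2) = Pow(Add(0, 0), 2) = Pow(0, 2) = 0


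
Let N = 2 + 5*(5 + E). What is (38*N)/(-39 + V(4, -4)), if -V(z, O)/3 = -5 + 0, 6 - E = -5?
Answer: -779/6 ≈ -129.83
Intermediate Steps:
E = 11 (E = 6 - 1*(-5) = 6 + 5 = 11)
V(z, O) = 15 (V(z, O) = -3*(-5 + 0) = -3*(-5) = 15)
N = 82 (N = 2 + 5*(5 + 11) = 2 + 5*16 = 2 + 80 = 82)
(38*N)/(-39 + V(4, -4)) = (38*82)/(-39 + 15) = 3116/(-24) = 3116*(-1/24) = -779/6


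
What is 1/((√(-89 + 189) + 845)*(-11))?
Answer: -1/9405 ≈ -0.00010633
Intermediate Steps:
1/((√(-89 + 189) + 845)*(-11)) = -1/11/(√100 + 845) = -1/11/(10 + 845) = -1/11/855 = (1/855)*(-1/11) = -1/9405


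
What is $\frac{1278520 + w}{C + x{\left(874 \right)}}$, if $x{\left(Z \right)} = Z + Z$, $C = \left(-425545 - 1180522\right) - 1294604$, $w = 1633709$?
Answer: $- \frac{2912229}{2898923} \approx -1.0046$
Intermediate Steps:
$C = -2900671$ ($C = \left(-425545 - 1180522\right) - 1294604 = -1606067 - 1294604 = -2900671$)
$x{\left(Z \right)} = 2 Z$
$\frac{1278520 + w}{C + x{\left(874 \right)}} = \frac{1278520 + 1633709}{-2900671 + 2 \cdot 874} = \frac{2912229}{-2900671 + 1748} = \frac{2912229}{-2898923} = 2912229 \left(- \frac{1}{2898923}\right) = - \frac{2912229}{2898923}$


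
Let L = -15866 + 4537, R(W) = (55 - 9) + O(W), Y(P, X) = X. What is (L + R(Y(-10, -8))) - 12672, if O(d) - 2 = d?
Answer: -23961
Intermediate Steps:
O(d) = 2 + d
R(W) = 48 + W (R(W) = (55 - 9) + (2 + W) = 46 + (2 + W) = 48 + W)
L = -11329
(L + R(Y(-10, -8))) - 12672 = (-11329 + (48 - 8)) - 12672 = (-11329 + 40) - 12672 = -11289 - 12672 = -23961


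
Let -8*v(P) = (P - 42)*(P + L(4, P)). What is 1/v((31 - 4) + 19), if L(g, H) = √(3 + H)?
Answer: -2/53 ≈ -0.037736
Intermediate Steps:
v(P) = -(-42 + P)*(P + √(3 + P))/8 (v(P) = -(P - 42)*(P + √(3 + P))/8 = -(-42 + P)*(P + √(3 + P))/8)
1/v((31 - 4) + 19) = 1/(-((31 - 4) + 19)²/8 + 21*((31 - 4) + 19)/4 + 21*√(3 + ((31 - 4) + 19))/4 - ((31 - 4) + 19)*√(3 + ((31 - 4) + 19))/8) = 1/(-(27 + 19)²/8 + 21*(27 + 19)/4 + 21*√(3 + (27 + 19))/4 - (27 + 19)*√(3 + (27 + 19))/8) = 1/(-⅛*46² + (21/4)*46 + 21*√(3 + 46)/4 - ⅛*46*√(3 + 46)) = 1/(-⅛*2116 + 483/2 + 21*√49/4 - ⅛*46*√49) = 1/(-529/2 + 483/2 + (21/4)*7 - ⅛*46*7) = 1/(-529/2 + 483/2 + 147/4 - 161/4) = 1/(-53/2) = -2/53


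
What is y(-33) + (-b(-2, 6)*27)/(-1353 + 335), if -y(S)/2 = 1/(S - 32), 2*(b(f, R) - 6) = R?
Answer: 17831/66170 ≈ 0.26947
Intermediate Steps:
b(f, R) = 6 + R/2
y(S) = -2/(-32 + S) (y(S) = -2/(S - 32) = -2/(-32 + S))
y(-33) + (-b(-2, 6)*27)/(-1353 + 335) = -2/(-32 - 33) + (-(6 + (½)*6)*27)/(-1353 + 335) = -2/(-65) + (-(6 + 3)*27)/(-1018) = -2*(-1/65) - (-1*9)*27/1018 = 2/65 - (-9)*27/1018 = 2/65 - 1/1018*(-243) = 2/65 + 243/1018 = 17831/66170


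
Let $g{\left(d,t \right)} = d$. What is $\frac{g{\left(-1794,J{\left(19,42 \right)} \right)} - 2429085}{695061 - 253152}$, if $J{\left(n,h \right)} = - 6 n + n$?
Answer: $- \frac{810293}{147303} \approx -5.5009$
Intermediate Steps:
$J{\left(n,h \right)} = - 5 n$
$\frac{g{\left(-1794,J{\left(19,42 \right)} \right)} - 2429085}{695061 - 253152} = \frac{-1794 - 2429085}{695061 - 253152} = - \frac{2430879}{441909} = \left(-2430879\right) \frac{1}{441909} = - \frac{810293}{147303}$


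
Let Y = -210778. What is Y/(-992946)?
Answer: 105389/496473 ≈ 0.21228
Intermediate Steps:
Y/(-992946) = -210778/(-992946) = -210778*(-1/992946) = 105389/496473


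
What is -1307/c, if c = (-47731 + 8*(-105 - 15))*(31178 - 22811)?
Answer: 1307/407397597 ≈ 3.2082e-6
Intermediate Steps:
c = -407397597 (c = (-47731 + 8*(-120))*8367 = (-47731 - 960)*8367 = -48691*8367 = -407397597)
-1307/c = -1307/(-407397597) = -1307*(-1/407397597) = 1307/407397597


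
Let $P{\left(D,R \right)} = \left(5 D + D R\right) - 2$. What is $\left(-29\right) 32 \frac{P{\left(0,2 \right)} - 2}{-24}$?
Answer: $- \frac{464}{3} \approx -154.67$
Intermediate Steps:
$P{\left(D,R \right)} = -2 + 5 D + D R$
$\left(-29\right) 32 \frac{P{\left(0,2 \right)} - 2}{-24} = \left(-29\right) 32 \frac{\left(-2 + 5 \cdot 0 + 0 \cdot 2\right) - 2}{-24} = - 928 \left(\left(-2 + 0 + 0\right) - 2\right) \left(- \frac{1}{24}\right) = - 928 \left(-2 - 2\right) \left(- \frac{1}{24}\right) = - 928 \left(\left(-4\right) \left(- \frac{1}{24}\right)\right) = \left(-928\right) \frac{1}{6} = - \frac{464}{3}$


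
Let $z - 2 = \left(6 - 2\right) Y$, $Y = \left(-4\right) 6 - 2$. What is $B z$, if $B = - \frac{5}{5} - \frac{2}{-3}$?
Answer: $34$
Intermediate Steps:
$Y = -26$ ($Y = -24 - 2 = -26$)
$z = -102$ ($z = 2 + \left(6 - 2\right) \left(-26\right) = 2 + 4 \left(-26\right) = 2 - 104 = -102$)
$B = - \frac{1}{3}$ ($B = \left(-5\right) \frac{1}{5} - - \frac{2}{3} = -1 + \frac{2}{3} = - \frac{1}{3} \approx -0.33333$)
$B z = \left(- \frac{1}{3}\right) \left(-102\right) = 34$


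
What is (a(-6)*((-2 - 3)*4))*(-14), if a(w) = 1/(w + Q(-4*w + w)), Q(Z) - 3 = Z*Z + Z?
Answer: 280/339 ≈ 0.82596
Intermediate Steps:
Q(Z) = 3 + Z + Z² (Q(Z) = 3 + (Z*Z + Z) = 3 + (Z² + Z) = 3 + (Z + Z²) = 3 + Z + Z²)
a(w) = 1/(3 - 2*w + 9*w²) (a(w) = 1/(w + (3 + (-4*w + w) + (-4*w + w)²)) = 1/(w + (3 - 3*w + (-3*w)²)) = 1/(w + (3 - 3*w + 9*w²)) = 1/(3 - 2*w + 9*w²))
(a(-6)*((-2 - 3)*4))*(-14) = (((-2 - 3)*4)/(3 - 2*(-6) + 9*(-6)²))*(-14) = ((-5*4)/(3 + 12 + 9*36))*(-14) = (-20/(3 + 12 + 324))*(-14) = (-20/339)*(-14) = ((1/339)*(-20))*(-14) = -20/339*(-14) = 280/339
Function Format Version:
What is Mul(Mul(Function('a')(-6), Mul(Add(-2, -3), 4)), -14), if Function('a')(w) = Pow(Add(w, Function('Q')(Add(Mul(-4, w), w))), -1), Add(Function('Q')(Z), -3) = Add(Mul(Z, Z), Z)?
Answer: Rational(280, 339) ≈ 0.82596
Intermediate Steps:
Function('Q')(Z) = Add(3, Z, Pow(Z, 2)) (Function('Q')(Z) = Add(3, Add(Mul(Z, Z), Z)) = Add(3, Add(Pow(Z, 2), Z)) = Add(3, Add(Z, Pow(Z, 2))) = Add(3, Z, Pow(Z, 2)))
Function('a')(w) = Pow(Add(3, Mul(-2, w), Mul(9, Pow(w, 2))), -1) (Function('a')(w) = Pow(Add(w, Add(3, Add(Mul(-4, w), w), Pow(Add(Mul(-4, w), w), 2))), -1) = Pow(Add(w, Add(3, Mul(-3, w), Pow(Mul(-3, w), 2))), -1) = Pow(Add(w, Add(3, Mul(-3, w), Mul(9, Pow(w, 2)))), -1) = Pow(Add(3, Mul(-2, w), Mul(9, Pow(w, 2))), -1))
Mul(Mul(Function('a')(-6), Mul(Add(-2, -3), 4)), -14) = Mul(Mul(Pow(Add(3, Mul(-2, -6), Mul(9, Pow(-6, 2))), -1), Mul(Add(-2, -3), 4)), -14) = Mul(Mul(Pow(Add(3, 12, Mul(9, 36)), -1), Mul(-5, 4)), -14) = Mul(Mul(Pow(Add(3, 12, 324), -1), -20), -14) = Mul(Mul(Pow(339, -1), -20), -14) = Mul(Mul(Rational(1, 339), -20), -14) = Mul(Rational(-20, 339), -14) = Rational(280, 339)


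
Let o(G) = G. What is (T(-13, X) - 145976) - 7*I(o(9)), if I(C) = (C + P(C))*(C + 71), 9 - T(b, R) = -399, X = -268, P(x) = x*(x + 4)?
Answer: -216128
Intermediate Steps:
P(x) = x*(4 + x)
T(b, R) = 408 (T(b, R) = 9 - 1*(-399) = 9 + 399 = 408)
I(C) = (71 + C)*(C + C*(4 + C)) (I(C) = (C + C*(4 + C))*(C + 71) = (C + C*(4 + C))*(71 + C) = (71 + C)*(C + C*(4 + C)))
(T(-13, X) - 145976) - 7*I(o(9)) = (408 - 145976) - 7*9*(355 + 9² + 76*9) = -145568 - 7*9*(355 + 81 + 684) = -145568 - 7*9*1120 = -145568 - 7*10080 = -145568 - 1*70560 = -145568 - 70560 = -216128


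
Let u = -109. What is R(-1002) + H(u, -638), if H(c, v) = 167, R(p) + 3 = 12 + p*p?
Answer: 1004180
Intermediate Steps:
R(p) = 9 + p² (R(p) = -3 + (12 + p*p) = -3 + (12 + p²) = 9 + p²)
R(-1002) + H(u, -638) = (9 + (-1002)²) + 167 = (9 + 1004004) + 167 = 1004013 + 167 = 1004180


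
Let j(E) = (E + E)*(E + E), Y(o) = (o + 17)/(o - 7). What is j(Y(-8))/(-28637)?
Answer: -36/715925 ≈ -5.0285e-5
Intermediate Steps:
Y(o) = (17 + o)/(-7 + o)
j(E) = 4*E**2 (j(E) = (2*E)*(2*E) = 4*E**2)
j(Y(-8))/(-28637) = (4*((17 - 8)/(-7 - 8))**2)/(-28637) = (4*(9/(-15))**2)*(-1/28637) = (4*(-1/15*9)**2)*(-1/28637) = (4*(-3/5)**2)*(-1/28637) = (4*(9/25))*(-1/28637) = (36/25)*(-1/28637) = -36/715925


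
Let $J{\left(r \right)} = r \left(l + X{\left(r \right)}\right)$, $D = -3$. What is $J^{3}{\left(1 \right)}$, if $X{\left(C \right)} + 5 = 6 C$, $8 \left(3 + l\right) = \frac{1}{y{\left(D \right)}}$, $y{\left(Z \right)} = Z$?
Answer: $- \frac{117649}{13824} \approx -8.5105$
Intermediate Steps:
$l = - \frac{73}{24}$ ($l = -3 + \frac{1}{8 \left(-3\right)} = -3 + \frac{1}{8} \left(- \frac{1}{3}\right) = -3 - \frac{1}{24} = - \frac{73}{24} \approx -3.0417$)
$X{\left(C \right)} = -5 + 6 C$
$J{\left(r \right)} = r \left(- \frac{193}{24} + 6 r\right)$ ($J{\left(r \right)} = r \left(- \frac{73}{24} + \left(-5 + 6 r\right)\right) = r \left(- \frac{193}{24} + 6 r\right)$)
$J^{3}{\left(1 \right)} = \left(\frac{1}{24} \cdot 1 \left(-193 + 144 \cdot 1\right)\right)^{3} = \left(\frac{1}{24} \cdot 1 \left(-193 + 144\right)\right)^{3} = \left(\frac{1}{24} \cdot 1 \left(-49\right)\right)^{3} = \left(- \frac{49}{24}\right)^{3} = - \frac{117649}{13824}$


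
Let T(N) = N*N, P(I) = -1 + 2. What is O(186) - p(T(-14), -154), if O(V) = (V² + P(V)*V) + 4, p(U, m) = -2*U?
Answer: 35178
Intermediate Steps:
P(I) = 1
T(N) = N²
O(V) = 4 + V + V² (O(V) = (V² + 1*V) + 4 = (V² + V) + 4 = (V + V²) + 4 = 4 + V + V²)
O(186) - p(T(-14), -154) = (4 + 186 + 186²) - (-2)*(-14)² = (4 + 186 + 34596) - (-2)*196 = 34786 - 1*(-392) = 34786 + 392 = 35178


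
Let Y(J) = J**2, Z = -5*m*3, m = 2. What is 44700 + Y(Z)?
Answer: 45600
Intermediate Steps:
Z = -30 (Z = -5*2*3 = -10*3 = -30)
44700 + Y(Z) = 44700 + (-30)**2 = 44700 + 900 = 45600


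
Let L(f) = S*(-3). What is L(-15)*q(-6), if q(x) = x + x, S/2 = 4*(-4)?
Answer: -1152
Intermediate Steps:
S = -32 (S = 2*(4*(-4)) = 2*(-16) = -32)
L(f) = 96 (L(f) = -32*(-3) = 96)
q(x) = 2*x
L(-15)*q(-6) = 96*(2*(-6)) = 96*(-12) = -1152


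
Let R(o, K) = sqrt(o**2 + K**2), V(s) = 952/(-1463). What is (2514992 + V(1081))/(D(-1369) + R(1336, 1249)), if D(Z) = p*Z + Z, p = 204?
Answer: -18439540896105/2057559833219 - 65704149*sqrt(3344897)/2057559833219 ≈ -9.0202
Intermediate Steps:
D(Z) = 205*Z (D(Z) = 204*Z + Z = 205*Z)
V(s) = -136/209 (V(s) = 952*(-1/1463) = -136/209)
R(o, K) = sqrt(K**2 + o**2)
(2514992 + V(1081))/(D(-1369) + R(1336, 1249)) = (2514992 - 136/209)/(205*(-1369) + sqrt(1249**2 + 1336**2)) = 525633192/(209*(-280645 + sqrt(1560001 + 1784896))) = 525633192/(209*(-280645 + sqrt(3344897)))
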